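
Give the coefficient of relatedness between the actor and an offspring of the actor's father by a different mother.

Each parent–offspring link contributes a factor of 1/2, and independent paths through distinct common ancestors add.
Half-sibs share one parent — one path of length 2: r = (1/2)^2 = 1/4.

0.25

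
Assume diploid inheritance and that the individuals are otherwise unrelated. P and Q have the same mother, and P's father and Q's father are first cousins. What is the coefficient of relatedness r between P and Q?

0.28125

Wright's path rule: contributions from independent ancestry routes add.
P and Q are related in two ways: half-sibs through their shared mother (r = 1/4) and second cousins through their fathers (r = 1/32).
r = 1/4 + 1/32 = 9/32 = 0.28125.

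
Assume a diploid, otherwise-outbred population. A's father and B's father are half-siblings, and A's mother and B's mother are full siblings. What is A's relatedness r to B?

0.1875

Relatedness sums over independent paths through distinct common ancestors.
A and B are related in two ways: half first cousins through their fathers (r = 1/16) and first cousins through their mothers (r = 1/8).
r = 1/16 + 1/8 = 0.1875.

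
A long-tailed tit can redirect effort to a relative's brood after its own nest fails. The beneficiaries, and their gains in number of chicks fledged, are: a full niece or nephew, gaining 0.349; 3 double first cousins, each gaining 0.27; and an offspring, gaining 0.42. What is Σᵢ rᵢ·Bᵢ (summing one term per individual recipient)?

r to a full niece or nephew = 0.25 (full aunt/uncle↔niece/nephew: two paths of length 3 through the shared grandparent pair: r = 2·(1/2)^3 = 1/4).
r to a double first cousin = 0.25 (double first cousins share both grandparent pairs — four paths of length 4: r = 4·(1/2)^4 = 1/4).
r to an offspring = 1/2 (one parent–offspring link: r = (1/2)^1 = 1/2).
Summing one r·B term per recipient: 1·0.25·0.349 + 3·0.25·0.27 + 1·0.5·0.42 = 0.49975.

0.49975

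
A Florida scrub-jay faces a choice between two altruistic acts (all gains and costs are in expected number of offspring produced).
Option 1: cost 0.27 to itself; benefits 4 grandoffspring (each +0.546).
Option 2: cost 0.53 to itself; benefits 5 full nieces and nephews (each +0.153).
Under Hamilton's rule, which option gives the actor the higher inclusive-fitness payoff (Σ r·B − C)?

Option 1

Option 1: r to a grandoffspring = 0.25.
Option 1: Σ r·B − C = (4·0.25·0.546) − 0.27 = 0.276.
Option 2: r to a full niece or nephew = 0.25.
Option 2: Σ r·B − C = (5·0.25·0.153) − 0.53 = -0.33875.
Option 1 has the higher net inclusive-fitness payoff.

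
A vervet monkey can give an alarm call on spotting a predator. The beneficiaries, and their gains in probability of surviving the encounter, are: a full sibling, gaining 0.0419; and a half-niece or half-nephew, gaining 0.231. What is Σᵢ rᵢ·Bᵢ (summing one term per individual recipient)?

0.049825

r to a full sibling = 0.5 (full sibs share both parents — two paths of length 2: r = 2·(1/2)^2 = 1/2).
r to a half-niece or half-nephew = 0.125 (half-aunt/uncle↔niece/nephew: one path of length 3: r = (1/2)^3 = 1/8).
Summing one r·B term per recipient: 1·0.5·0.0419 + 1·0.125·0.231 = 0.049825.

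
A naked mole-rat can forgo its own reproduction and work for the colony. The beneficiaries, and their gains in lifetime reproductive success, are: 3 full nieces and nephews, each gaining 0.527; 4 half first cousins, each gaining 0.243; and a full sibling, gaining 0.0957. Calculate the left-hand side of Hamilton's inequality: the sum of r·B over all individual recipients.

0.50385

r to a full niece or nephew = 1/4 (full aunt/uncle↔niece/nephew: two paths of length 3 through the shared grandparent pair: r = 2·(1/2)^3 = 1/4).
r to a half first cousin = 1/16 (half first cousins share one grandparent — one path of length 4: r = (1/2)^4 = 1/16).
r to a full sibling = 1/2 (full sibs share both parents — two paths of length 2: r = 2·(1/2)^2 = 1/2).
Summing one r·B term per recipient: 3·0.25·0.527 + 4·0.0625·0.243 + 1·0.5·0.0957 = 0.50385.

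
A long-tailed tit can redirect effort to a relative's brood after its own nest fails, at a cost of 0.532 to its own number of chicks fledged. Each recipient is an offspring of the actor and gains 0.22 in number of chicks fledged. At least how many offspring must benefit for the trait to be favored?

r to an offspring = 0.5 (one parent–offspring link: r = (1/2)^1 = 1/2).
Hamilton's rule: n·r·B > C  ⇒  n > C/(r·B) = 0.532/(0.5·0.22) = 4.836.
The smallest integer exceeding 4.836 is 5.

5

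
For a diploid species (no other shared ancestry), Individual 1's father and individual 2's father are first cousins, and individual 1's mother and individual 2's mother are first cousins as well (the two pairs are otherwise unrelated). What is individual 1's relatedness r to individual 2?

0.0625

Wright's path rule: contributions from independent ancestry routes add.
Individual 1 and individual 2 are related in two ways: second cousins through their fathers (r = 1/32) and second cousins through their mothers (r = 1/32).
r = 1/32 + 1/32 = 1/16 = 0.0625.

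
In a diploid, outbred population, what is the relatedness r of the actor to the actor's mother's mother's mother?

Each parent–offspring link contributes a factor of 1/2, and independent paths through distinct common ancestors add.
Three parent–offspring links: r = (1/2)^3 = 1/8.

0.125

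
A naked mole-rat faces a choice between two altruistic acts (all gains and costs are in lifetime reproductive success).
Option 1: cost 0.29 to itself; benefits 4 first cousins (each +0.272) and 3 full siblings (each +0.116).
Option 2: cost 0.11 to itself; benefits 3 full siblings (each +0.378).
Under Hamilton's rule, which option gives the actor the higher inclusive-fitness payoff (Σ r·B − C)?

Option 1: r to a first cousin = 0.125.
Option 1: r to a full sibling = 0.5.
Option 1: Σ r·B − C = (4·0.125·0.272 + 3·0.5·0.116) − 0.29 = 0.02.
Option 2: r to a full sibling = 0.5.
Option 2: Σ r·B − C = (3·0.5·0.378) − 0.11 = 0.457.
Option 2 has the higher net inclusive-fitness payoff.

Option 2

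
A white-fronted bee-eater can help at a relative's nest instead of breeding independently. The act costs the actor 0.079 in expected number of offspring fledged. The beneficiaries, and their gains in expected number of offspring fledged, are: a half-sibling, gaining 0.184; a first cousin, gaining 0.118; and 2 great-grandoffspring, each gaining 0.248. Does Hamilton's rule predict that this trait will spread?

Hamilton's rule: the trait is favored when the sum of r·B over every recipient exceeds the actor's cost C.
r to a half-sibling = 1/4 (half-sibs share one parent — one path of length 2: r = (1/2)^2 = 1/4).
r to a first cousin = 0.125 (first cousins share one grandparent pair — two paths of length 4: r = 2·(1/2)^4 = 1/8).
r to a great-grandoffspring = 1/8 (three parent–offspring links: r = (1/2)^3 = 1/8).
Summing one r·B term per recipient: 1·0.25·0.184 + 1·0.125·0.118 + 2·0.125·0.248 = 0.12275.
0.12275 > 0.079: the indirect benefit exceeds the cost.

Yes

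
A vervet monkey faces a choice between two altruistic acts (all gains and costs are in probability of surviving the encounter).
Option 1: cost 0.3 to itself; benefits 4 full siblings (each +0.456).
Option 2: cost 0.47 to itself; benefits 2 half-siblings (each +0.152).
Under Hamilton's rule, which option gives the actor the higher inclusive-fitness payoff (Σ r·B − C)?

Option 1

Option 1: r to a full sibling = 0.5.
Option 1: Σ r·B − C = (4·0.5·0.456) − 0.3 = 0.612.
Option 2: r to a half-sibling = 0.25.
Option 2: Σ r·B − C = (2·0.25·0.152) − 0.47 = -0.394.
Option 1 has the higher net inclusive-fitness payoff.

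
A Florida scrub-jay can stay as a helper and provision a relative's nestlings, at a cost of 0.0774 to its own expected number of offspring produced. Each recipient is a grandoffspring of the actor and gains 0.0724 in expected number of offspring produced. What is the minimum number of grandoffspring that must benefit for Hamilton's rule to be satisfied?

r to a grandoffspring = 1/4 (two parent–offspring links: r = (1/2)^2 = 1/4).
Hamilton's rule: n·r·B > C  ⇒  n > C/(r·B) = 0.0774/(0.25·0.0724) = 4.276.
The smallest integer exceeding 4.276 is 5.

5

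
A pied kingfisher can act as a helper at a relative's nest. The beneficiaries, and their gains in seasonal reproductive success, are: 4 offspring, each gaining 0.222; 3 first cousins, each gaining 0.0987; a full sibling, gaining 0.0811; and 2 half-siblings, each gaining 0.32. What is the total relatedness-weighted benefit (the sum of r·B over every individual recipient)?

0.6815625

r to an offspring = 0.5 (one parent–offspring link: r = (1/2)^1 = 1/2).
r to a first cousin = 0.125 (first cousins share one grandparent pair — two paths of length 4: r = 2·(1/2)^4 = 1/8).
r to a full sibling = 0.5 (full sibs share both parents — two paths of length 2: r = 2·(1/2)^2 = 1/2).
r to a half-sibling = 1/4 (half-sibs share one parent — one path of length 2: r = (1/2)^2 = 1/4).
Summing one r·B term per recipient: 4·0.5·0.222 + 3·0.125·0.0987 + 1·0.5·0.0811 + 2·0.25·0.32 = 0.6815625.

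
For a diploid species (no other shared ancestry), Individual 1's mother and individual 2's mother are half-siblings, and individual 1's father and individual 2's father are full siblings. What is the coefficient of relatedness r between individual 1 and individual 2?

0.1875

Wright's path rule: contributions from independent ancestry routes add.
Individual 1 and individual 2 are related in two ways: half first cousins through their mothers (r = 1/16) and first cousins through their fathers (r = 1/8).
r = 1/16 + 1/8 = 3/16 = 0.1875.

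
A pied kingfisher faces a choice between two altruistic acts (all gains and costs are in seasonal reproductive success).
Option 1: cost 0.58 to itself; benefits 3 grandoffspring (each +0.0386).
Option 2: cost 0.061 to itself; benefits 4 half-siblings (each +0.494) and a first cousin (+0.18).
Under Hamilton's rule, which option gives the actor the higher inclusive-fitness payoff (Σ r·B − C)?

Option 2

Option 1: r to a grandoffspring = 0.25.
Option 1: Σ r·B − C = (3·0.25·0.0386) − 0.58 = -0.55105.
Option 2: r to a half-sibling = 0.25.
Option 2: r to a first cousin = 0.125.
Option 2: Σ r·B − C = (4·0.25·0.494 + 1·0.125·0.18) − 0.061 = 0.4555.
Option 2 has the higher net inclusive-fitness payoff.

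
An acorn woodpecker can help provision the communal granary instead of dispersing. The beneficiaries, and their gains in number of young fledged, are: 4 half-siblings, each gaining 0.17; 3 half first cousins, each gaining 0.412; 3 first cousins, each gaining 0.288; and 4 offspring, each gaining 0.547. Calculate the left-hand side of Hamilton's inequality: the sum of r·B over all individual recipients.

r to a half-sibling = 1/4 (half-sibs share one parent — one path of length 2: r = (1/2)^2 = 1/4).
r to a half first cousin = 1/16 (half first cousins share one grandparent — one path of length 4: r = (1/2)^4 = 1/16).
r to a first cousin = 1/8 (first cousins share one grandparent pair — two paths of length 4: r = 2·(1/2)^4 = 1/8).
r to an offspring = 1/2 (one parent–offspring link: r = (1/2)^1 = 1/2).
Summing one r·B term per recipient: 4·0.25·0.17 + 3·0.0625·0.412 + 3·0.125·0.288 + 4·0.5·0.547 = 1.44925.

1.44925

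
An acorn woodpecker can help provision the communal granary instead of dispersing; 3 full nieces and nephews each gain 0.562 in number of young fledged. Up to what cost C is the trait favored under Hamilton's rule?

r to a full niece or nephew = 0.25 (full aunt/uncle↔niece/nephew: two paths of length 3 through the shared grandparent pair: r = 2·(1/2)^3 = 1/4).
Hamilton's rule: n·r·B > C, so the trait is favored while C < n·r·B = 3·0.25·0.562 = 0.4215.

0.4215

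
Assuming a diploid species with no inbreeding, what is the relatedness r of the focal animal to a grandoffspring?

0.25

Two parent–offspring links: r = (1/2)^2 = 1/4.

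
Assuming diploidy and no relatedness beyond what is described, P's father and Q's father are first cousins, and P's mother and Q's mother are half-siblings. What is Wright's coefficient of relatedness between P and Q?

0.09375

With two independent routes of shared ancestry, r is the sum of the two contributions.
P and Q are related in two ways: second cousins through their fathers (r = 1/32) and half first cousins through their mothers (r = 1/16).
r = 1/32 + 1/16 = 0.09375.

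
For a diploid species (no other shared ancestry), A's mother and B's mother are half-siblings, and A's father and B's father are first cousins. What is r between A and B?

Wright's path rule: contributions from independent ancestry routes add.
A and B are related in two ways: half first cousins through their mothers (r = 1/16) and second cousins through their fathers (r = 1/32).
r = 1/16 + 1/32 = 0.09375.

0.09375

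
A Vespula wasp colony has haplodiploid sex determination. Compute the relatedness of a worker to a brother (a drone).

Her haploid brother carries none of their father's genes and a random half of their mother's genome; that half matches the maternal half of her own genome with probability 1/2: r = 1/2 · 1/2 = 1/4.

0.25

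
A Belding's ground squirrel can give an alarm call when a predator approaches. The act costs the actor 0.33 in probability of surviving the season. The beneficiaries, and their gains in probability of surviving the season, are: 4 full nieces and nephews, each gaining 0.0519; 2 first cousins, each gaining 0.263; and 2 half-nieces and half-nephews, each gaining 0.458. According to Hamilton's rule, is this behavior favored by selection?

Hamilton's rule: the trait is favored when the sum of r·B over every recipient exceeds the actor's cost C.
r to a full niece or nephew = 1/4 (full aunt/uncle↔niece/nephew: two paths of length 3 through the shared grandparent pair: r = 2·(1/2)^3 = 1/4).
r to a first cousin = 0.125 (first cousins share one grandparent pair — two paths of length 4: r = 2·(1/2)^4 = 1/8).
r to a half-niece or half-nephew = 1/8 (half-aunt/uncle↔niece/nephew: one path of length 3: r = (1/2)^3 = 1/8).
Summing one r·B term per recipient: 4·0.25·0.0519 + 2·0.125·0.263 + 2·0.125·0.458 = 0.23215.
0.23215 < 0.33: the indirect benefit is less than the cost.

No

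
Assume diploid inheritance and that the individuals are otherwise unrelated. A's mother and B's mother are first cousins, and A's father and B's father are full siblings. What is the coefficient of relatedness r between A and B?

0.15625

Relatedness sums over independent paths through distinct common ancestors.
A and B are related in two ways: second cousins through their mothers (r = 1/32) and first cousins through their fathers (r = 1/8).
r = 1/32 + 1/8 = 5/32 = 0.15625.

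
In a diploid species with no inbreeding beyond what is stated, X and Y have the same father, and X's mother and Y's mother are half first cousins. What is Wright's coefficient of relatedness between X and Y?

0.265625

Relatedness sums over independent paths through distinct common ancestors.
X and Y are related in two ways: half-sibs through their shared father (r = 1/4) and half second cousins through their mothers (r = 1/64).
r = 1/4 + 1/64 = 17/64 = 0.265625.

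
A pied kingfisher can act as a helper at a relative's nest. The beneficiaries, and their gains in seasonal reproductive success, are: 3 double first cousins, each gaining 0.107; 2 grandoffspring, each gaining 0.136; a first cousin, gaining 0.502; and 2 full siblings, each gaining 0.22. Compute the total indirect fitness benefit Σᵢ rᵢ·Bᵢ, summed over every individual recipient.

r to a double first cousin = 1/4 (double first cousins share both grandparent pairs — four paths of length 4: r = 4·(1/2)^4 = 1/4).
r to a grandoffspring = 1/4 (two parent–offspring links: r = (1/2)^2 = 1/4).
r to a first cousin = 0.125 (first cousins share one grandparent pair — two paths of length 4: r = 2·(1/2)^4 = 1/8).
r to a full sibling = 1/2 (full sibs share both parents — two paths of length 2: r = 2·(1/2)^2 = 1/2).
Summing one r·B term per recipient: 3·0.25·0.107 + 2·0.25·0.136 + 1·0.125·0.502 + 2·0.5·0.22 = 0.431.

0.431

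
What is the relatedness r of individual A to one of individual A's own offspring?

Each parent–offspring link contributes a factor of 1/2, and independent paths through distinct common ancestors add.
One parent–offspring link: r = (1/2)^1 = 1/2.

0.5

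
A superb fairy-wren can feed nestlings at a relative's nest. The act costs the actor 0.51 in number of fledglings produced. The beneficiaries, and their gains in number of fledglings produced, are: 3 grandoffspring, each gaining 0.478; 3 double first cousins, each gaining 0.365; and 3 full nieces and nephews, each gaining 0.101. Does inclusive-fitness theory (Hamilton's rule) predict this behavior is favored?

Hamilton's rule: the trait is favored when the sum of r·B over every recipient exceeds the actor's cost C.
r to a grandoffspring = 0.25 (two parent–offspring links: r = (1/2)^2 = 1/4).
r to a double first cousin = 0.25 (double first cousins share both grandparent pairs — four paths of length 4: r = 4·(1/2)^4 = 1/4).
r to a full niece or nephew = 1/4 (full aunt/uncle↔niece/nephew: two paths of length 3 through the shared grandparent pair: r = 2·(1/2)^3 = 1/4).
Summing one r·B term per recipient: 3·0.25·0.478 + 3·0.25·0.365 + 3·0.25·0.101 = 0.708.
0.708 > 0.51: the indirect benefit exceeds the cost.

Yes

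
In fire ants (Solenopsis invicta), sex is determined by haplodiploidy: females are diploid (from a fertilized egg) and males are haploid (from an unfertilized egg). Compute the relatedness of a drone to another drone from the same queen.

0.5

Haploid brothers each carry a random half of the queen's diploid genome, so on average they share half: r = 1/2.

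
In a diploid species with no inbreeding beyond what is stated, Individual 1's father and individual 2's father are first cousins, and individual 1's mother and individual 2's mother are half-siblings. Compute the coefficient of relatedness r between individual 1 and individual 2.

Relatedness sums over independent paths through distinct common ancestors.
Individual 1 and individual 2 are related in two ways: second cousins through their fathers (r = 1/32) and half first cousins through their mothers (r = 1/16).
r = 1/32 + 1/16 = 0.09375.

0.09375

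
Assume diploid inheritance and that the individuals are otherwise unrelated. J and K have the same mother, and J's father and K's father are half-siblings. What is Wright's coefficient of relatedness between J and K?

0.3125

Wright's path rule: contributions from independent ancestry routes add.
J and K are related in two ways: half-sibs through their shared mother (r = 1/4) and half first cousins through their fathers (r = 1/16).
r = 1/4 + 1/16 = 0.3125.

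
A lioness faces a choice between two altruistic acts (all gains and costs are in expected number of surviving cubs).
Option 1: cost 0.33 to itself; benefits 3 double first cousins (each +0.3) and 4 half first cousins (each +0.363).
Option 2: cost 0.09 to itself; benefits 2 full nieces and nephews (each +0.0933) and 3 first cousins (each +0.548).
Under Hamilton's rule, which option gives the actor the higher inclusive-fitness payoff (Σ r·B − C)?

Option 2

Option 1: r to a double first cousin = 0.25.
Option 1: r to a half first cousin = 0.0625.
Option 1: Σ r·B − C = (3·0.25·0.3 + 4·0.0625·0.363) − 0.33 = -0.01425.
Option 2: r to a full niece or nephew = 0.25.
Option 2: r to a first cousin = 0.125.
Option 2: Σ r·B − C = (2·0.25·0.0933 + 3·0.125·0.548) − 0.09 = 0.16215.
Option 2 has the higher net inclusive-fitness payoff.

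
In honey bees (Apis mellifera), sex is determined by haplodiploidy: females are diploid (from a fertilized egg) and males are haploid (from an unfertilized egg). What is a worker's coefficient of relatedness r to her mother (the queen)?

One meiotic link between diploid queen and diploid daughter: r = 1/2.

0.5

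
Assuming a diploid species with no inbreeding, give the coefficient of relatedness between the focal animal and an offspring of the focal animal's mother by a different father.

0.25

Each parent–offspring link contributes a factor of 1/2, and independent paths through distinct common ancestors add.
Half-sibs share one parent — one path of length 2: r = (1/2)^2 = 1/4.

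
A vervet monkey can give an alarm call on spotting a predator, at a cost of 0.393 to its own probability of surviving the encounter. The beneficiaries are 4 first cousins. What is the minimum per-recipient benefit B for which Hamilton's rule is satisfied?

0.786

r to a first cousin = 1/8 (first cousins share one grandparent pair — two paths of length 4: r = 2·(1/2)^4 = 1/8).
Hamilton's rule with n recipients of equal r: n·r·B > C, so B > C/(n·r) = 0.393/(4·0.125) = 0.786.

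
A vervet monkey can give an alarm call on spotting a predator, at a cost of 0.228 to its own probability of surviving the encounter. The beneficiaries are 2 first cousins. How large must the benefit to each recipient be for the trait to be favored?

r to a first cousin = 0.125 (first cousins share one grandparent pair — two paths of length 4: r = 2·(1/2)^4 = 1/8).
Hamilton's rule with n recipients of equal r: n·r·B > C, so B > C/(n·r) = 0.228/(2·0.125) = 0.912.

0.912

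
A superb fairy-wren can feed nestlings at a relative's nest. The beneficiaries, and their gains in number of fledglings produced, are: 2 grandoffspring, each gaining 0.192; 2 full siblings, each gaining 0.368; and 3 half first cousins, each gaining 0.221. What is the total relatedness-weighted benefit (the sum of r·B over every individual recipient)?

r to a grandoffspring = 1/4 (two parent–offspring links: r = (1/2)^2 = 1/4).
r to a full sibling = 0.5 (full sibs share both parents — two paths of length 2: r = 2·(1/2)^2 = 1/2).
r to a half first cousin = 0.0625 (half first cousins share one grandparent — one path of length 4: r = (1/2)^4 = 1/16).
Summing one r·B term per recipient: 2·0.25·0.192 + 2·0.5·0.368 + 3·0.0625·0.221 = 0.5054375.

0.5054375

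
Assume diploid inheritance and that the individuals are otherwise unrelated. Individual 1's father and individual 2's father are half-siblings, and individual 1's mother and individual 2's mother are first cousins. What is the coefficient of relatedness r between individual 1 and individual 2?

Independent pedigree routes through distinct common ancestors add.
Individual 1 and individual 2 are related in two ways: half first cousins through their fathers (r = 1/16) and second cousins through their mothers (r = 1/32).
r = 1/16 + 1/32 = 3/32 = 0.09375.

0.09375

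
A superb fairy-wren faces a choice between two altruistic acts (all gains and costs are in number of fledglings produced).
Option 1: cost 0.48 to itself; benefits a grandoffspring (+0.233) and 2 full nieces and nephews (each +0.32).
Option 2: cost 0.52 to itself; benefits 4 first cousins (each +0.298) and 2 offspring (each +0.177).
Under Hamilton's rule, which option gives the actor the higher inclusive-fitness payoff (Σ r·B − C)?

Option 2

Option 1: r to a grandoffspring = 0.25.
Option 1: r to a full niece or nephew = 0.25.
Option 1: Σ r·B − C = (1·0.25·0.233 + 2·0.25·0.32) − 0.48 = -0.26175.
Option 2: r to a first cousin = 0.125.
Option 2: r to an offspring = 0.5.
Option 2: Σ r·B − C = (4·0.125·0.298 + 2·0.5·0.177) − 0.52 = -0.194.
Option 2 has the higher net inclusive-fitness payoff.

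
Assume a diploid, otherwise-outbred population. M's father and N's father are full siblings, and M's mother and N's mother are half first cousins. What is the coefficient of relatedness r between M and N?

0.140625

Independent pedigree routes through distinct common ancestors add.
M and N are related in two ways: first cousins through their fathers (r = 1/8) and half second cousins through their mothers (r = 1/64).
r = 1/8 + 1/64 = 0.140625.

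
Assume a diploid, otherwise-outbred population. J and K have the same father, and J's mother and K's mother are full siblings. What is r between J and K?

Independent pedigree routes through distinct common ancestors add.
J and K are related in two ways: half-sibs through their shared father (r = 1/4) and first cousins through their mothers (r = 1/8).
r = 1/4 + 1/8 = 0.375.

0.375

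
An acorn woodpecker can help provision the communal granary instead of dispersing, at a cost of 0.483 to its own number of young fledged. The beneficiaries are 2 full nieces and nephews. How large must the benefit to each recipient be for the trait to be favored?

r to a full niece or nephew = 1/4 (full aunt/uncle↔niece/nephew: two paths of length 3 through the shared grandparent pair: r = 2·(1/2)^3 = 1/4).
Hamilton's rule with n recipients of equal r: n·r·B > C, so B > C/(n·r) = 0.483/(2·0.25) = 0.966.

0.966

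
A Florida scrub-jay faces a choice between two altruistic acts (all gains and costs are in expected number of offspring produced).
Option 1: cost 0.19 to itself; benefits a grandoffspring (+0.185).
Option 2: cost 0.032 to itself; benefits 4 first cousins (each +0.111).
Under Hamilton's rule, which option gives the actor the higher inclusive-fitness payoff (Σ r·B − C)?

Option 2

Option 1: r to a grandoffspring = 0.25.
Option 1: Σ r·B − C = (1·0.25·0.185) − 0.19 = -0.14375.
Option 2: r to a first cousin = 0.125.
Option 2: Σ r·B − C = (4·0.125·0.111) − 0.032 = 0.0235.
Option 2 has the higher net inclusive-fitness payoff.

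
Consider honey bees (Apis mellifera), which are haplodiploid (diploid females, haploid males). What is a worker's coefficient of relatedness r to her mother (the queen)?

One meiotic link between diploid queen and diploid daughter: r = 1/2.

0.5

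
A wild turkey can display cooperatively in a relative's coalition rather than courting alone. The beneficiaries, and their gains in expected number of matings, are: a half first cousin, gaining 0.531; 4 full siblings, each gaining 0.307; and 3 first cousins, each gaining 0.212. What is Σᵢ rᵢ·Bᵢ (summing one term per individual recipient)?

0.7266875

r to a half first cousin = 0.0625 (half first cousins share one grandparent — one path of length 4: r = (1/2)^4 = 1/16).
r to a full sibling = 1/2 (full sibs share both parents — two paths of length 2: r = 2·(1/2)^2 = 1/2).
r to a first cousin = 0.125 (first cousins share one grandparent pair — two paths of length 4: r = 2·(1/2)^4 = 1/8).
Summing one r·B term per recipient: 1·0.0625·0.531 + 4·0.5·0.307 + 3·0.125·0.212 = 0.7266875.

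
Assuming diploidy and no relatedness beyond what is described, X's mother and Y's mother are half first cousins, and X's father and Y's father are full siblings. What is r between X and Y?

0.140625

Wright's path rule: contributions from independent ancestry routes add.
X and Y are related in two ways: half second cousins through their mothers (r = 1/64) and first cousins through their fathers (r = 1/8).
r = 1/64 + 1/8 = 0.140625.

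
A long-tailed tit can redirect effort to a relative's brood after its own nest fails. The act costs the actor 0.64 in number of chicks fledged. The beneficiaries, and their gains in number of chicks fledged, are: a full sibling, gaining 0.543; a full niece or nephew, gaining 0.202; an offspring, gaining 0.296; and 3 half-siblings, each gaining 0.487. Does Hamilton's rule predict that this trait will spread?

Hamilton's rule: the trait is favored when the sum of r·B over every recipient exceeds the actor's cost C.
r to a full sibling = 1/2 (full sibs share both parents — two paths of length 2: r = 2·(1/2)^2 = 1/2).
r to a full niece or nephew = 0.25 (full aunt/uncle↔niece/nephew: two paths of length 3 through the shared grandparent pair: r = 2·(1/2)^3 = 1/4).
r to an offspring = 1/2 (one parent–offspring link: r = (1/2)^1 = 1/2).
r to a half-sibling = 1/4 (half-sibs share one parent — one path of length 2: r = (1/2)^2 = 1/4).
Summing one r·B term per recipient: 1·0.5·0.543 + 1·0.25·0.202 + 1·0.5·0.296 + 3·0.25·0.487 = 0.83525.
0.83525 > 0.64: the indirect benefit exceeds the cost.

Yes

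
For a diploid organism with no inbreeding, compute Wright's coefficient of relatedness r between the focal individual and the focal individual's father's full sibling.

Each parent–offspring link contributes a factor of 1/2, and independent paths through distinct common ancestors add.
Full aunt/uncle↔niece/nephew: two paths of length 3 through the shared grandparent pair: r = 2·(1/2)^3 = 1/4.

0.25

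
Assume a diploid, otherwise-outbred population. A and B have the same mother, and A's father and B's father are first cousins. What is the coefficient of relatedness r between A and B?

Independent pedigree routes through distinct common ancestors add.
A and B are related in two ways: half-sibs through their shared mother (r = 1/4) and second cousins through their fathers (r = 1/32).
r = 1/4 + 1/32 = 0.28125.

0.28125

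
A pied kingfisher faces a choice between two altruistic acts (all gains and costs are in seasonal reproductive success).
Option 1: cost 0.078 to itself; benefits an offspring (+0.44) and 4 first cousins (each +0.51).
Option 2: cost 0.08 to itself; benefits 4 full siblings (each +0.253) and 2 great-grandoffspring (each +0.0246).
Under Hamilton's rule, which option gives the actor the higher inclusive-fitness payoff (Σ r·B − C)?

Option 1: r to an offspring = 0.5.
Option 1: r to a first cousin = 0.125.
Option 1: Σ r·B − C = (1·0.5·0.44 + 4·0.125·0.51) − 0.078 = 0.397.
Option 2: r to a full sibling = 0.5.
Option 2: r to a great-grandoffspring = 0.125.
Option 2: Σ r·B − C = (4·0.5·0.253 + 2·0.125·0.0246) − 0.08 = 0.43215.
Option 2 has the higher net inclusive-fitness payoff.

Option 2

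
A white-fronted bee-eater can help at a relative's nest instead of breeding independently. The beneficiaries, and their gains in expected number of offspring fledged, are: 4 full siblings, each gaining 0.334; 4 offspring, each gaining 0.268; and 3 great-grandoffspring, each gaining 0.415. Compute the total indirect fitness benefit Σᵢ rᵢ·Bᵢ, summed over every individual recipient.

r to a full sibling = 0.5 (full sibs share both parents — two paths of length 2: r = 2·(1/2)^2 = 1/2).
r to an offspring = 0.5 (one parent–offspring link: r = (1/2)^1 = 1/2).
r to a great-grandoffspring = 1/8 (three parent–offspring links: r = (1/2)^3 = 1/8).
Summing one r·B term per recipient: 4·0.5·0.334 + 4·0.5·0.268 + 3·0.125·0.415 = 1.359625.

1.359625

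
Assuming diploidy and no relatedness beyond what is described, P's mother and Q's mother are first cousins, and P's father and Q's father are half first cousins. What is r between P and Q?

With two independent routes of shared ancestry, r is the sum of the two contributions.
P and Q are related in two ways: second cousins through their mothers (r = 1/32) and half second cousins through their fathers (r = 1/64).
r = 1/32 + 1/64 = 0.046875.

0.046875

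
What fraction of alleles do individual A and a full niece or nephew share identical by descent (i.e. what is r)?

0.25

Full aunt/uncle↔niece/nephew: two paths of length 3 through the shared grandparent pair: r = 2·(1/2)^3 = 1/4.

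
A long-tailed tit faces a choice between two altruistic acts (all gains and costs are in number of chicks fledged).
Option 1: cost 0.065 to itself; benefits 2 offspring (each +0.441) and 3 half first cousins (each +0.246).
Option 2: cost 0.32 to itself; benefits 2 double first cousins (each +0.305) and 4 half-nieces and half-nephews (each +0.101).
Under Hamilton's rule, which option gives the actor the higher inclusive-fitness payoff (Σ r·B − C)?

Option 1

Option 1: r to an offspring = 0.5.
Option 1: r to a half first cousin = 0.0625.
Option 1: Σ r·B − C = (2·0.5·0.441 + 3·0.0625·0.246) − 0.065 = 0.422125.
Option 2: r to a double first cousin = 0.25.
Option 2: r to a half-niece or half-nephew = 0.125.
Option 2: Σ r·B − C = (2·0.25·0.305 + 4·0.125·0.101) − 0.32 = -0.117.
Option 1 has the higher net inclusive-fitness payoff.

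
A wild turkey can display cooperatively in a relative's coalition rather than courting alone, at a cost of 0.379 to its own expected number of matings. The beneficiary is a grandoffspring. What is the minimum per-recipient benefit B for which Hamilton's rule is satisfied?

r to a grandoffspring = 1/4 (two parent–offspring links: r = (1/2)^2 = 1/4).
Hamilton's rule with n recipients of equal r: n·r·B > C, so B > C/(n·r) = 0.379/(1·0.25) = 1.516.

1.516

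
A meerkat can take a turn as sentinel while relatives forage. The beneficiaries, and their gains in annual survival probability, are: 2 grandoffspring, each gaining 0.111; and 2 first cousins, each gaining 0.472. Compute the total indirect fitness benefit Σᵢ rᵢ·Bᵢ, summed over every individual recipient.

0.1735

r to a grandoffspring = 0.25 (two parent–offspring links: r = (1/2)^2 = 1/4).
r to a first cousin = 1/8 (first cousins share one grandparent pair — two paths of length 4: r = 2·(1/2)^4 = 1/8).
Summing one r·B term per recipient: 2·0.25·0.111 + 2·0.125·0.472 = 0.1735.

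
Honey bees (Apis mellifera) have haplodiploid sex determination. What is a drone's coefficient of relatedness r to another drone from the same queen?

Haploid brothers each carry a random half of the queen's diploid genome, so on average they share half: r = 1/2.

0.5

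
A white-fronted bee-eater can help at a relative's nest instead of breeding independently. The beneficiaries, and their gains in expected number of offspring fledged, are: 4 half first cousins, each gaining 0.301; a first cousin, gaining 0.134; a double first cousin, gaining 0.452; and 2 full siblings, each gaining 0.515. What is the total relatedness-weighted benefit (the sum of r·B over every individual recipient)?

0.72

r to a half first cousin = 0.0625 (half first cousins share one grandparent — one path of length 4: r = (1/2)^4 = 1/16).
r to a first cousin = 0.125 (first cousins share one grandparent pair — two paths of length 4: r = 2·(1/2)^4 = 1/8).
r to a double first cousin = 1/4 (double first cousins share both grandparent pairs — four paths of length 4: r = 4·(1/2)^4 = 1/4).
r to a full sibling = 0.5 (full sibs share both parents — two paths of length 2: r = 2·(1/2)^2 = 1/2).
Summing one r·B term per recipient: 4·0.0625·0.301 + 1·0.125·0.134 + 1·0.25·0.452 + 2·0.5·0.515 = 0.72.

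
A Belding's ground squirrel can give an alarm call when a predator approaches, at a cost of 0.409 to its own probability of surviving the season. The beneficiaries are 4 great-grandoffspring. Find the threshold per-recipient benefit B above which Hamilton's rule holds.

0.818

r to a great-grandoffspring = 1/8 (three parent–offspring links: r = (1/2)^3 = 1/8).
Hamilton's rule with n recipients of equal r: n·r·B > C, so B > C/(n·r) = 0.409/(4·0.125) = 0.818.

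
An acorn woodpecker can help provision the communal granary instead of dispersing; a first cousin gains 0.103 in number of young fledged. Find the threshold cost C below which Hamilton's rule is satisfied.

0.012875

r to a first cousin = 1/8 (first cousins share one grandparent pair — two paths of length 4: r = 2·(1/2)^4 = 1/8).
Hamilton's rule: n·r·B > C, so the trait is favored while C < n·r·B = 1·0.125·0.103 = 0.012875.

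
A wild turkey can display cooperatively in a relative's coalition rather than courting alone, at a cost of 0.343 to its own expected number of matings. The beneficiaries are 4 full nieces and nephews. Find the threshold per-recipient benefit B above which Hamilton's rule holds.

r to a full niece or nephew = 0.25 (full aunt/uncle↔niece/nephew: two paths of length 3 through the shared grandparent pair: r = 2·(1/2)^3 = 1/4).
Hamilton's rule with n recipients of equal r: n·r·B > C, so B > C/(n·r) = 0.343/(4·0.25) = 0.343.

0.343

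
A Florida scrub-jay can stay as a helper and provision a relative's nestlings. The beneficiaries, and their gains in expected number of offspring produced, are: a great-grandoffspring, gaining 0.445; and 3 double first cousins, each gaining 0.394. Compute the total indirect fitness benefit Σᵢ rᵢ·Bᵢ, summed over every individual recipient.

r to a great-grandoffspring = 0.125 (three parent–offspring links: r = (1/2)^3 = 1/8).
r to a double first cousin = 0.25 (double first cousins share both grandparent pairs — four paths of length 4: r = 4·(1/2)^4 = 1/4).
Summing one r·B term per recipient: 1·0.125·0.445 + 3·0.25·0.394 = 0.351125.

0.351125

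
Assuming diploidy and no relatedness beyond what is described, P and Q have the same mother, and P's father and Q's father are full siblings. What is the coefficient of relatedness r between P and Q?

Wright's path rule: contributions from independent ancestry routes add.
P and Q are related in two ways: half-sibs through their shared mother (r = 1/4) and first cousins through their fathers (r = 1/8).
r = 1/4 + 1/8 = 0.375.

0.375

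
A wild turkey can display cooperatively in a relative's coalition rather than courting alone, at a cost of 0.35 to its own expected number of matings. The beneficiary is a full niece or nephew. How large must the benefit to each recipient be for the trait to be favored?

r to a full niece or nephew = 1/4 (full aunt/uncle↔niece/nephew: two paths of length 3 through the shared grandparent pair: r = 2·(1/2)^3 = 1/4).
Hamilton's rule with n recipients of equal r: n·r·B > C, so B > C/(n·r) = 0.35/(1·0.25) = 1.4.

1.4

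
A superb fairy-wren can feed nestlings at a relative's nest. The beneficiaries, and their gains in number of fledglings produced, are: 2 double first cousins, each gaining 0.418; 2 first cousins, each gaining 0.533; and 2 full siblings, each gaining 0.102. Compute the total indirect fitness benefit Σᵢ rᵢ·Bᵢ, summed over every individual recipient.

r to a double first cousin = 1/4 (double first cousins share both grandparent pairs — four paths of length 4: r = 4·(1/2)^4 = 1/4).
r to a first cousin = 1/8 (first cousins share one grandparent pair — two paths of length 4: r = 2·(1/2)^4 = 1/8).
r to a full sibling = 1/2 (full sibs share both parents — two paths of length 2: r = 2·(1/2)^2 = 1/2).
Summing one r·B term per recipient: 2·0.25·0.418 + 2·0.125·0.533 + 2·0.5·0.102 = 0.44425.

0.44425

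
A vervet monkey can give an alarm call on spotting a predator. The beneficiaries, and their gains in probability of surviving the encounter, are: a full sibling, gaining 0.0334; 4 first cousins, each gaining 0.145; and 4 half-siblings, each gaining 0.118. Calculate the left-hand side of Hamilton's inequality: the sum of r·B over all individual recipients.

r to a full sibling = 0.5 (full sibs share both parents — two paths of length 2: r = 2·(1/2)^2 = 1/2).
r to a first cousin = 1/8 (first cousins share one grandparent pair — two paths of length 4: r = 2·(1/2)^4 = 1/8).
r to a half-sibling = 0.25 (half-sibs share one parent — one path of length 2: r = (1/2)^2 = 1/4).
Summing one r·B term per recipient: 1·0.5·0.0334 + 4·0.125·0.145 + 4·0.25·0.118 = 0.2072.

0.2072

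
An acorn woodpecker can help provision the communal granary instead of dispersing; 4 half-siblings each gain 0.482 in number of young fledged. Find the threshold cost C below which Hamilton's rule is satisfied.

r to a half-sibling = 0.25 (half-sibs share one parent — one path of length 2: r = (1/2)^2 = 1/4).
Hamilton's rule: n·r·B > C, so the trait is favored while C < n·r·B = 4·0.25·0.482 = 0.482.

0.482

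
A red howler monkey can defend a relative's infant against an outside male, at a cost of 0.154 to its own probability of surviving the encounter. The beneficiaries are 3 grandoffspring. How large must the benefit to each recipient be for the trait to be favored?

0.2053

r to a grandoffspring = 0.25 (two parent–offspring links: r = (1/2)^2 = 1/4).
Hamilton's rule with n recipients of equal r: n·r·B > C, so B > C/(n·r) = 0.154/(3·0.25) = 0.2053.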